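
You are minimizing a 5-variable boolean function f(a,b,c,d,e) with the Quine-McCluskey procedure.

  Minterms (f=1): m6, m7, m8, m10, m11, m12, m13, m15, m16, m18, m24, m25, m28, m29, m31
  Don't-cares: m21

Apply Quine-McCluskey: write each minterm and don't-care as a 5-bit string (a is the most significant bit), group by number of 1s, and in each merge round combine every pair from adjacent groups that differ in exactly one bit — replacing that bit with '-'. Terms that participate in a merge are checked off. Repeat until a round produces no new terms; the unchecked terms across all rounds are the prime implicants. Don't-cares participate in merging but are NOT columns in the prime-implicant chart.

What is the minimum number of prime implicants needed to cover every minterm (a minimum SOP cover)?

6

Round 0: 00110✓ 00111✓ 01000✓ 01010✓ 01011✓ 01100✓ 01101✓ 01111✓ 10000✓ 10010✓ 10101✓ 11000✓ 11001✓ 11100✓ 11101✓ 11111✓
Round 1: -1000✓ -1100✓ -1101✓ -1111✓ 0-111 0011- 01-00✓ 01-11 010-0 0101- 011-1✓ 0110-✓ 1-000 1-101 100-0 11-00✓ 11-01✓ 1100-✓ 111-1✓ 1110-✓
Round 2: -1-00 -11-1 -110- 11-0-
PIs = {-1-00, -11-1, -110-, 0-111, 0011-, 01-11, 010-0, 0101-, 1-000, 1-101, 100-0, 11-0-}
Coverage chart:
  m6: 0011- ←essential
  m7: 0-111,0011-
  m8: -1-00,010-0
  m10: 010-0,0101-
  m11: 01-11,0101-
  m12: -1-00,-110-
  m13: -11-1,-110-
  m15: -11-1,0-111,01-11
  m16: 1-000,100-0
  m18: 100-0 ←essential
  m24: -1-00,1-000,11-0-
  m25: 11-0- ←essential
  m28: -1-00,-110-,11-0-
  m29: -11-1,-110-,1-101,11-0-
  m31: -11-1 ←essential
Essential: -11-1, 0011-, 100-0, 11-0-
Petrick residual → -1-00, 0101-
Min cover (6 terms): bd'e' + bce + a'b'cd + a'bc'd + ab'c'e' + abd'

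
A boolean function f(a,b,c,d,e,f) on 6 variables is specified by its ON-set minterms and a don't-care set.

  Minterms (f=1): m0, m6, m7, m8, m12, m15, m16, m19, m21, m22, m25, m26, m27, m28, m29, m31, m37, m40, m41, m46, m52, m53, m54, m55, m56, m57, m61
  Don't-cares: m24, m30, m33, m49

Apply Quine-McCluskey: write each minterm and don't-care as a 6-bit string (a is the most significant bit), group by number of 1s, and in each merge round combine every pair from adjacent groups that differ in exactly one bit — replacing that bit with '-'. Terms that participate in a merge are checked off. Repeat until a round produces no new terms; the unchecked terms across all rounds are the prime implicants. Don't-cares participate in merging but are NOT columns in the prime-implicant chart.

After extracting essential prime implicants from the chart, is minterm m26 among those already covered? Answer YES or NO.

YES

[col 0] 000000*, 000110*, 000111*, 001000*, 001100*, 001111*, 010000*, 010011*, 010101*, 010110*, 011000*, 011001*, 011010*, 011011*, 011100*, 011101*, 011110*, 011111*, 100001*, 100101*, 101000*, 101001*, 101110, 110001*, 110100*, 110101*, 110110*, 110111*, 111000*, 111001*, 111101*
[col 1] -01000*, -10101*, -10110, -11000*, -11001*, -11101*, 0-0000*, 0-0110, 0-1000*, 0-1100*, 0-1111, 00-000*, 00-111, 00011-, 001-00*, 01-000*, 01-011, 01-101*, 01-110, 011-00*, 011-01*, 011-10*, 011-11*, 0110-0*, 0110-1*, 01100-*, 01101-*, 0111-0*, 0111-1*, 01110-*, 01111-*, 1-0001*, 1-0101*, 1-1000*, 1-1001*, 10-001*, 100-01*, 10100-*, 11-001*, 11-101*, 110-01*, 1101-0*, 1101-1*, 11010-*, 11011-*, 111-01*, 11100-*
[col 2] --1000, -1-101, -11-01, -1100-, 0--000, 0-1-00, 011--0*, 011--1*, 011-0-*, 011-1-*, 0110--*, 0111--*, 1--001, 1-0-01, 1-100-, 11--01, 1101--
[col 3] 011---
Prime implicants: --1000, -1-101, -10110, -11-01, -1100-, 0--000, 0-0110, 0-1-00, 0-1111, 00-111, 00011-, 01-011, 01-110, 011---, 1--001, 1-0-01, 1-100-, 101110, 11--01, 1101--
PI chart (minterm → PIs covering it):
  0 | 0--000  (sole → essential)
  6 | 0-0110,00011-
  7 | 00-111,00011-
  8 | --1000,0--000,0-1-00
  12 | 0-1-00  (sole → essential)
  15 | 0-1111,00-111
  16 | 0--000  (sole → essential)
  19 | 01-011  (sole → essential)
  21 | -1-101  (sole → essential)
  22 | -10110,0-0110,01-110
  25 | -11-01,-1100-,011---
  26 | 011---  (sole → essential)
  27 | 01-011,011---
  28 | 0-1-00,011---
  29 | -1-101,-11-01,011---
  31 | 0-1111,011---
  37 | 1-0-01  (sole → essential)
  40 | --1000,1-100-
  41 | 1--001,1-100-
  46 | 101110  (sole → essential)
  52 | 1101--  (sole → essential)
  53 | -1-101,1-0-01,11--01,1101--
  54 | -10110,1101--
  55 | 1101--  (sole → essential)
  56 | --1000,-1100-,1-100-
  57 | -11-01,-1100-,1--001,1-100-,11--01
  61 | -1-101,-11-01,11--01
Essential prime implicants: -1-101, 0--000, 0-1-00, 01-011, 011---, 1-0-01, 101110, 1101--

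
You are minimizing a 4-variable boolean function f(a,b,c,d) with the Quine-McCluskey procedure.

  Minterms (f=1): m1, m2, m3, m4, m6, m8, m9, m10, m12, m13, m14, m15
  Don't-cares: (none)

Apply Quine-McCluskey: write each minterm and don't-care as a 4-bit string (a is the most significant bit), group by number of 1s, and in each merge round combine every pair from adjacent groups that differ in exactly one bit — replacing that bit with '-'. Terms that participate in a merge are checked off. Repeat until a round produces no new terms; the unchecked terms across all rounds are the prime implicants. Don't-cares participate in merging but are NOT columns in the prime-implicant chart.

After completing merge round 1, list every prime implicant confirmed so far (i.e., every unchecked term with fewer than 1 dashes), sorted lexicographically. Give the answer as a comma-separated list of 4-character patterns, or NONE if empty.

Round 0: 0001✓ 0010✓ 0011✓ 0100✓ 0110✓ 1000✓ 1001✓ 1010✓ 1100✓ 1101✓ 1110✓ 1111✓
Round 1: -001 -010✓ -100✓ -110✓ 0-10✓ 00-1 001- 01-0✓ 1-00✓ 1-01✓ 1-10✓ 10-0✓ 100-✓ 11-0✓ 11-1✓ 110-✓ 111-✓
Round 2: --10 -1-0 1--0 1-0- 11--
PIs = {--10, -001, -1-0, 00-1, 001-, 1--0, 1-0-, 11--}

NONE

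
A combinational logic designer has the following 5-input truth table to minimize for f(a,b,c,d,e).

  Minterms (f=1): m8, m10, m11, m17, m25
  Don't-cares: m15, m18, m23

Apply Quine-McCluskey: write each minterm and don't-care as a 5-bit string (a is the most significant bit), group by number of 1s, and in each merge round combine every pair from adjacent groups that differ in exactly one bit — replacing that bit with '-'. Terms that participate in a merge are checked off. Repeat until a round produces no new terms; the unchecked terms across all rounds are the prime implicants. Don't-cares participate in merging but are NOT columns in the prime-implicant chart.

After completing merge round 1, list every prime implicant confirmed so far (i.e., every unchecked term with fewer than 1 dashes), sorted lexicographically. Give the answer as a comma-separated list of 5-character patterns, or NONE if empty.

size-2^0 implicants → 01000(✓)  01010(✓)  01011(✓)  01111(✓)  10001(✓)  10010  10111  11001(✓)
size-2^1 implicants → 01-11  010-0  0101-  1-001
Unchecked terms (primes): 01-11, 010-0, 0101-, 1-001, 10010, 10111

10010, 10111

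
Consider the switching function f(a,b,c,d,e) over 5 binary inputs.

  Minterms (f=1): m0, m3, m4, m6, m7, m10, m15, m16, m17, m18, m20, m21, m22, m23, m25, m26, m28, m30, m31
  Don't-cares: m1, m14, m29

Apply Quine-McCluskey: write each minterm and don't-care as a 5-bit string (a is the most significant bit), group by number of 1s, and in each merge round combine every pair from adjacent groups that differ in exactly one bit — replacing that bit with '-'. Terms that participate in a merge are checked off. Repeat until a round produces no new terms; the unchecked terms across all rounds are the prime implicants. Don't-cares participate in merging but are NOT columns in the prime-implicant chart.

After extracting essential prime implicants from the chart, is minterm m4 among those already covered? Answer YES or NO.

size-2^0 implicants → 00000(✓)  00001(✓)  00011(✓)  00100(✓)  00110(✓)  00111(✓)  01010(✓)  01110(✓)  01111(✓)  10000(✓)  10001(✓)  10010(✓)  10100(✓)  10101(✓)  10110(✓)  10111(✓)  11001(✓)  11010(✓)  11100(✓)  11101(✓)  11110(✓)  11111(✓)
size-2^1 implicants → -0000(✓)  -0001(✓)  -0100(✓)  -0110(✓)  -0111(✓)  -1010(✓)  -1110(✓)  -1111(✓)  0-110(✓)  0-111(✓)  00-00(✓)  00-11  000-1  0000-(✓)  001-0(✓)  0011-(✓)  01-10(✓)  0111-(✓)  1-001(✓)  1-010(✓)  1-100(✓)  1-101(✓)  1-110(✓)  1-111(✓)  10-00(✓)  10-01(✓)  10-10(✓)  100-0(✓)  1000-(✓)  101-0(✓)  101-1(✓)  1010-(✓)  1011-(✓)  11-01(✓)  11-10(✓)  111-0(✓)  111-1(✓)  1110-(✓)  1111-(✓)
size-2^2 implicants → --110(✓)  --111(✓)  -0-00  -000-  -01-0  -011-(✓)  -1-10  -111-(✓)  0-11-(✓)  1--01  1--10  1-1-0(✓)  1-1-1(✓)  1-10-(✓)  1-11-(✓)  10--0  10-0-  101--(✓)  111--(✓)
size-2^3 implicants → --11-  1-1--
Unchecked terms (primes): --11-, -0-00, -000-, -01-0, -1-10, 00-11, 000-1, 1--01, 1--10, 1-1--, 10--0, 10-0-
Minterm coverage:
  m0 ⊆ -0-00,-000-
  m3 ⊆ 00-11,000-1
  m4 ⊆ -0-00,-01-0
  m6 ⊆ --11-,-01-0
  m7 ⊆ --11-,00-11
  m10 ⊆ -1-10 [E]
  m15 ⊆ --11- [E]
  m16 ⊆ -0-00,-000-,10--0,10-0-
  m17 ⊆ -000-,1--01,10-0-
  m18 ⊆ 1--10,10--0
  m20 ⊆ -0-00,-01-0,1-1--,10--0,10-0-
  m21 ⊆ 1--01,1-1--,10-0-
  m22 ⊆ --11-,-01-0,1--10,1-1--,10--0
  m23 ⊆ --11-,1-1--
  m25 ⊆ 1--01 [E]
  m26 ⊆ -1-10,1--10
  m28 ⊆ 1-1-- [E]
  m30 ⊆ --11-,-1-10,1--10,1-1--
  m31 ⊆ --11-,1-1--
E = {--11-, -1-10, 1--01, 1-1--}

NO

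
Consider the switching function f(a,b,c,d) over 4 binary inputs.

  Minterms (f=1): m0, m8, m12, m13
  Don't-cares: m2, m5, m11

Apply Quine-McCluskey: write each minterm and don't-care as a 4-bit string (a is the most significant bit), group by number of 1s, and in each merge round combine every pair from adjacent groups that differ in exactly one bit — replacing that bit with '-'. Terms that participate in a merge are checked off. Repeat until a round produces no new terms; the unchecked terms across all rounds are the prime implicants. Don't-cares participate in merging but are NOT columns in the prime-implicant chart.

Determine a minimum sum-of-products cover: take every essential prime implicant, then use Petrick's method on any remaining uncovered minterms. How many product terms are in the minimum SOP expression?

Round 0: 0000✓ 0010✓ 0101✓ 1000✓ 1011 1100✓ 1101✓
Round 1: -000 -101 00-0 1-00 110-
PIs = {-000, -101, 00-0, 1-00, 1011, 110-}
Coverage chart:
  m0: -000,00-0
  m8: -000,1-00
  m12: 1-00,110-
  m13: -101,110-
(no essential prime implicants)
Petrick residual → -000, 110-
Min cover (2 terms): b'c'd' + abc'

2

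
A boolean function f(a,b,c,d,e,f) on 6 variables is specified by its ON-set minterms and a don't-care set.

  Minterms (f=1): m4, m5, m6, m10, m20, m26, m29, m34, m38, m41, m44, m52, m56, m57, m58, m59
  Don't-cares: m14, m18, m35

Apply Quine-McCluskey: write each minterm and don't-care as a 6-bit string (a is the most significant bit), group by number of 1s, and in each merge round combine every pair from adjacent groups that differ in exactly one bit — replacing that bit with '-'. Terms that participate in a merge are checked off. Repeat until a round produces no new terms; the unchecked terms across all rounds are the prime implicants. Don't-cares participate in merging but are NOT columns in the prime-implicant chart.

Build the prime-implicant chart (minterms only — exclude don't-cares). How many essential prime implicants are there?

[col 0] 000100*, 000101*, 000110*, 001010*, 001110*, 010010*, 010100*, 011010*, 011101, 100010*, 100011*, 100110*, 101001*, 101100, 110100*, 111000*, 111001*, 111010*, 111011*
[col 1] -00110, -10100, -11010, 0-0100, 0-1010, 00-110, 0001-0, 00010-, 001-10, 01-010, 1-1001, 100-10, 10001-, 1110-0*, 1110-1*, 11100-*, 11101-*
[col 2] 1110--
Prime implicants: -00110, -10100, -11010, 0-0100, 0-1010, 00-110, 0001-0, 00010-, 001-10, 01-010, 011101, 1-1001, 100-10, 10001-, 101100, 1110--
PI chart (minterm → PIs covering it):
  4 | 0-0100,0001-0,00010-
  5 | 00010-  (sole → essential)
  6 | -00110,00-110,0001-0
  10 | 0-1010,001-10
  20 | -10100,0-0100
  26 | -11010,0-1010,01-010
  29 | 011101  (sole → essential)
  34 | 100-10,10001-
  38 | -00110,100-10
  41 | 1-1001  (sole → essential)
  44 | 101100  (sole → essential)
  52 | -10100  (sole → essential)
  56 | 1110--  (sole → essential)
  57 | 1-1001,1110--
  58 | -11010,1110--
  59 | 1110--  (sole → essential)
Essential prime implicants: -10100, 00010-, 011101, 1-1001, 101100, 1110--

6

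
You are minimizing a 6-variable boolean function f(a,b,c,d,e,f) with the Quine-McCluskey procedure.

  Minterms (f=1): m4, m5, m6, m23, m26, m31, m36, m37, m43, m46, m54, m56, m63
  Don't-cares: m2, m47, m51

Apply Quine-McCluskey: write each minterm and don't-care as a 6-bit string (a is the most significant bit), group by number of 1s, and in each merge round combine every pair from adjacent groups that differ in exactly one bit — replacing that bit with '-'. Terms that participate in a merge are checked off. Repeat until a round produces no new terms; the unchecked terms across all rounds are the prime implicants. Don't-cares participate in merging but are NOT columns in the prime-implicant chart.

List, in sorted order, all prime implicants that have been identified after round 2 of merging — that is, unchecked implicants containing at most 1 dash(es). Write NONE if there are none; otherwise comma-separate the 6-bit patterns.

size-2^0 implicants → 000010(✓)  000100(✓)  000101(✓)  000110(✓)  010111(✓)  011010  011111(✓)  100100(✓)  100101(✓)  101011(✓)  101110(✓)  101111(✓)  110011  110110  111000  111111(✓)
size-2^1 implicants → -00100(✓)  -00101(✓)  -11111  000-10  0001-0  00010-(✓)  01-111  1-1111  10010-(✓)  101-11  10111-
size-2^2 implicants → -0010-
Unchecked terms (primes): -0010-, -11111, 000-10, 0001-0, 01-111, 011010, 1-1111, 101-11, 10111-, 110011, 110110, 111000

-11111, 000-10, 0001-0, 01-111, 011010, 1-1111, 101-11, 10111-, 110011, 110110, 111000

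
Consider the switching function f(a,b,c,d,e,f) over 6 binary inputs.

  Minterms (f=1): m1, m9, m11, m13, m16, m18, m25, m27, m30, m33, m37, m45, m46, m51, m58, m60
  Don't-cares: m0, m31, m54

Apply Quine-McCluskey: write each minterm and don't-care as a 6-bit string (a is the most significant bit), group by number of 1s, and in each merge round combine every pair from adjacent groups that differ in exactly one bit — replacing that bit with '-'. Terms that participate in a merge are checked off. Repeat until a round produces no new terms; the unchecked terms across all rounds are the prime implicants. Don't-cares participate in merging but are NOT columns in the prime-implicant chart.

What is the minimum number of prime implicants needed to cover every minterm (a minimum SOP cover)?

10

[col 0] 000000*, 000001*, 001001*, 001011*, 001101*, 010000*, 010010*, 011001*, 011011*, 011110*, 011111*, 100001*, 100101*, 101101*, 101110, 110011, 110110, 111010, 111100
[col 1] -00001, -01101, 0-0000, 0-1001*, 0-1011*, 00-001, 00000-, 001-01, 0010-1*, 0100-0, 011-11, 0110-1*, 01111-, 10-101, 100-01
[col 2] 0-10-1
Prime implicants: -00001, -01101, 0-0000, 0-10-1, 00-001, 00000-, 001-01, 0100-0, 011-11, 01111-, 10-101, 100-01, 101110, 110011, 110110, 111010, 111100
PI chart (minterm → PIs covering it):
  1 | -00001,00-001,00000-
  9 | 0-10-1,00-001,001-01
  11 | 0-10-1  (sole → essential)
  13 | -01101,001-01
  16 | 0-0000,0100-0
  18 | 0100-0  (sole → essential)
  25 | 0-10-1  (sole → essential)
  27 | 0-10-1,011-11
  30 | 01111-  (sole → essential)
  33 | -00001,100-01
  37 | 10-101,100-01
  45 | -01101,10-101
  46 | 101110  (sole → essential)
  51 | 110011  (sole → essential)
  58 | 111010  (sole → essential)
  60 | 111100  (sole → essential)
Essential prime implicants: 0-10-1, 0100-0, 01111-, 101110, 110011, 111010, 111100
Petrick residual → -00001, -01101, 10-101
Minimum SOP uses 10 PIs: b'c'd'e'f + b'cde'f + a'cd'f + a'bc'd'f' + a'bcde + ab'de'f + ab'cdef' + abc'd'ef + abcd'ef' + abcde'f'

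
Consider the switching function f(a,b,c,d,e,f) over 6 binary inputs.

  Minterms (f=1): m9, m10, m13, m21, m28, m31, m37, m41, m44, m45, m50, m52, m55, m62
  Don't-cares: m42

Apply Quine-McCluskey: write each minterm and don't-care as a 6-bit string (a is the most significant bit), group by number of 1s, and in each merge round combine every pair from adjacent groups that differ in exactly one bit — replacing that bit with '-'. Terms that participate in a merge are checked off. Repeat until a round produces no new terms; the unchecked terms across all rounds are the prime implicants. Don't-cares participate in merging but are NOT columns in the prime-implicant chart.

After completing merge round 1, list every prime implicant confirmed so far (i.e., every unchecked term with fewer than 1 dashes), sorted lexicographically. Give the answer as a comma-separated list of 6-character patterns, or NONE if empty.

010101, 011100, 011111, 110010, 110100, 110111, 111110

Round 0: 001001✓ 001010✓ 001101✓ 010101 011100 011111 100101✓ 101001✓ 101010✓ 101100✓ 101101✓ 110010 110100 110111 111110
Round 1: -01001✓ -01010 -01101✓ 001-01✓ 10-101 101-01✓ 10110-
Round 2: -01-01
PIs = {-01-01, -01010, 010101, 011100, 011111, 10-101, 10110-, 110010, 110100, 110111, 111110}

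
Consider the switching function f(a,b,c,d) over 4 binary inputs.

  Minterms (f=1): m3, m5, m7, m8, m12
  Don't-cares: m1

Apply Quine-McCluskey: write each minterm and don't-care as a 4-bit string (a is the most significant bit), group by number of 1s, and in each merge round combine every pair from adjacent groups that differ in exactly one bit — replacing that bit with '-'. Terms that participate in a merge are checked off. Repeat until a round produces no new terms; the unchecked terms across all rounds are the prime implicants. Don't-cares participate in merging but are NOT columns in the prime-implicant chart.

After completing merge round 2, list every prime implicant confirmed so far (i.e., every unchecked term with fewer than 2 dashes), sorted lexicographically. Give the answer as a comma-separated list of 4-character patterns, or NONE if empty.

[col 0] 0001*, 0011*, 0101*, 0111*, 1000*, 1100*
[col 1] 0-01*, 0-11*, 00-1*, 01-1*, 1-00
[col 2] 0--1
Prime implicants: 0--1, 1-00

1-00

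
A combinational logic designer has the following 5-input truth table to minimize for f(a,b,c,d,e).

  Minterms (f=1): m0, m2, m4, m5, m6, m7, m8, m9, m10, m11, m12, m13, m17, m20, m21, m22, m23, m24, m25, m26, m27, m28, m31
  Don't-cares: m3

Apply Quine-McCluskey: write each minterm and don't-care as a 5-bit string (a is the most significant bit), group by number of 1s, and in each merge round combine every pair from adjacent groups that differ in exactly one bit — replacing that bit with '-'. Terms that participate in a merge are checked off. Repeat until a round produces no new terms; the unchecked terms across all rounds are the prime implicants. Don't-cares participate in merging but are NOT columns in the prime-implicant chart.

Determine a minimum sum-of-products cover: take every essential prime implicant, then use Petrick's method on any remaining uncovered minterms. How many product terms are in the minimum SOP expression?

Round 0: 00000✓ 00010✓ 00011✓ 00100✓ 00101✓ 00110✓ 00111✓ 01000✓ 01001✓ 01010✓ 01011✓ 01100✓ 01101✓ 10001✓ 10100✓ 10101✓ 10110✓ 10111✓ 11000✓ 11001✓ 11010✓ 11011✓ 11100✓ 11111✓
Round 1: -0100✓ -0101✓ -0110✓ -0111✓ -1000✓ -1001✓ -1010✓ -1011✓ -1100✓ 0-000✓ 0-010✓ 0-011✓ 0-100✓ 0-101✓ 00-00✓ 00-10✓ 00-11✓ 000-0✓ 0001-✓ 001-0✓ 001-1✓ 0010-✓ 0011-✓ 01-00✓ 01-01✓ 010-0✓ 010-1✓ 0100-✓ 0101-✓ 0110-✓ 1-001 1-100✓ 1-111 10-01 101-0✓ 101-1✓ 1010-✓ 1011-✓ 11-00✓ 11-11 110-0✓ 110-1✓ 1100-✓ 1101-✓
Round 2: --100 -01-0✓ -01-1✓ -010-✓ -011-✓ -1-00 -10-0✓ -10-1✓ -100-✓ -101-✓ 0--00 0-0-0 0-01- 0-10- 00--0 00-1- 001--✓ 01-0- 010--✓ 101--✓ 110--✓
Round 3: -01-- -10--
PIs = {--100, -01--, -1-00, -10--, 0--00, 0-0-0, 0-01-, 0-10-, 00--0, 00-1-, 01-0-, 1-001, 1-111, 10-01, 11-11}
Coverage chart:
  m0: 0--00,0-0-0,00--0
  m2: 0-0-0,0-01-,00--0,00-1-
  m4: --100,-01--,0--00,0-10-,00--0
  m5: -01--,0-10-
  m6: -01--,00--0,00-1-
  m7: -01--,00-1-
  m8: -1-00,-10--,0--00,0-0-0,01-0-
  m9: -10--,01-0-
  m10: -10--,0-0-0,0-01-
  m11: -10--,0-01-
  m12: --100,-1-00,0--00,0-10-,01-0-
  m13: 0-10-,01-0-
  m17: 1-001,10-01
  m20: --100,-01--
  m21: -01--,10-01
  m22: -01-- ←essential
  m23: -01--,1-111
  m24: -1-00,-10--
  m25: -10--,1-001
  m26: -10-- ←essential
  m27: -10--,11-11
  m28: --100,-1-00
  m31: 1-111,11-11
Essential: -01--, -10--
Petrick residual → --100, 0-0-0, 0-10-, 1-001, 1-111
Min cover (7 terms): cd'e' + b'c + bc' + a'c'e' + a'cd' + ac'd'e + acde

7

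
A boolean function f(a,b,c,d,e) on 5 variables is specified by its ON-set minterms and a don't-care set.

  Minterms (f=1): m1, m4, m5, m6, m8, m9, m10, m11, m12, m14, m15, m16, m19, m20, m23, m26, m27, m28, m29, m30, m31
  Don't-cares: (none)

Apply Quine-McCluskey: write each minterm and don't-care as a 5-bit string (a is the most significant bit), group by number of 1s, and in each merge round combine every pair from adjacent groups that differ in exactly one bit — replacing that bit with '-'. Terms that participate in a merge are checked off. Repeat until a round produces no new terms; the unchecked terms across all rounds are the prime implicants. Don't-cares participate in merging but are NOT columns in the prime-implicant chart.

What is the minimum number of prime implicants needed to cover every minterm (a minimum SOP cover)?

Round 0: 00001✓ 00100✓ 00101✓ 00110✓ 01000✓ 01001✓ 01010✓ 01011✓ 01100✓ 01110✓ 01111✓ 10000✓ 10011✓ 10100✓ 10111✓ 11010✓ 11011✓ 11100✓ 11101✓ 11110✓ 11111✓
Round 1: -0100✓ -1010✓ -1011✓ -1100✓ -1110✓ -1111✓ 0-001 0-100✓ 0-110✓ 00-01 001-0✓ 0010- 01-00✓ 01-10✓ 01-11✓ 010-0✓ 010-1✓ 0100-✓ 0101-✓ 011-0✓ 0111-✓ 1-011✓ 1-100✓ 1-111✓ 10-00 10-11✓ 11-10✓ 11-11✓ 1101-✓ 111-0✓ 111-1✓ 1110-✓ 1111-✓
Round 2: --100 -1-10✓ -1-11✓ -101-✓ -11-0 -111-✓ 0-1-0 01--0 01-1-✓ 010-- 1--11 11-1-✓ 111--
Round 3: -1-1-
PIs = {--100, -1-1-, -11-0, 0-001, 0-1-0, 00-01, 0010-, 01--0, 010--, 1--11, 10-00, 111--}
Coverage chart:
  m1: 0-001,00-01
  m4: --100,0-1-0,0010-
  m5: 00-01,0010-
  m6: 0-1-0 ←essential
  m8: 01--0,010--
  m9: 0-001,010--
  m10: -1-1-,01--0,010--
  m11: -1-1-,010--
  m12: --100,-11-0,0-1-0,01--0
  m14: -1-1-,-11-0,0-1-0,01--0
  m15: -1-1- ←essential
  m16: 10-00 ←essential
  m19: 1--11 ←essential
  m20: --100,10-00
  m23: 1--11 ←essential
  m26: -1-1- ←essential
  m27: -1-1-,1--11
  m28: --100,-11-0,111--
  m29: 111-- ←essential
  m30: -1-1-,-11-0,111--
  m31: -1-1-,1--11,111--
Essential: -1-1-, 0-1-0, 1--11, 10-00, 111--
Petrick residual → 00-01, 010--
Min cover (7 terms): bd + a'ce' + a'b'd'e + a'bc' + ade + ab'd'e' + abc

7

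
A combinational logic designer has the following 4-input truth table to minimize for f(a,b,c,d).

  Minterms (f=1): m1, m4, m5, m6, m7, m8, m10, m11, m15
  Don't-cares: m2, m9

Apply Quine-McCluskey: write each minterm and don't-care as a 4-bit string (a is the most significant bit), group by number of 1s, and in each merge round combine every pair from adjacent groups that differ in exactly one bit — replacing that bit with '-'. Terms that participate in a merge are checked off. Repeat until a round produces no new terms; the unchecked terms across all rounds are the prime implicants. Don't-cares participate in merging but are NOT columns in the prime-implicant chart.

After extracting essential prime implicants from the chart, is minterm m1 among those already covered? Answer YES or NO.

NO

[col 0] 0001*, 0010*, 0100*, 0101*, 0110*, 0111*, 1000*, 1001*, 1010*, 1011*, 1111*
[col 1] -001, -010, -111, 0-01, 0-10, 01-0*, 01-1*, 010-*, 011-*, 1-11, 10-0*, 10-1*, 100-*, 101-*
[col 2] 01--, 10--
Prime implicants: -001, -010, -111, 0-01, 0-10, 01--, 1-11, 10--
PI chart (minterm → PIs covering it):
  1 | -001,0-01
  4 | 01--  (sole → essential)
  5 | 0-01,01--
  6 | 0-10,01--
  7 | -111,01--
  8 | 10--  (sole → essential)
  10 | -010,10--
  11 | 1-11,10--
  15 | -111,1-11
Essential prime implicants: 01--, 10--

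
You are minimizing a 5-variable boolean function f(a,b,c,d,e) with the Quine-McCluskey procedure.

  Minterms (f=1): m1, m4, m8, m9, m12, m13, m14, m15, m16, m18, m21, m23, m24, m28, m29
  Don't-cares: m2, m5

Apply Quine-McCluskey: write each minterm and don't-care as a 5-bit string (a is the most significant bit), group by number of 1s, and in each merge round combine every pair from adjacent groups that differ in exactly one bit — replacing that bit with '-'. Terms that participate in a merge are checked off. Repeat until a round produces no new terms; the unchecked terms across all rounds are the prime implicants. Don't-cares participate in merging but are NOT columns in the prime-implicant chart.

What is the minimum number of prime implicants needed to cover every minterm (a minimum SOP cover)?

size-2^0 implicants → 00001(✓)  00010(✓)  00100(✓)  00101(✓)  01000(✓)  01001(✓)  01100(✓)  01101(✓)  01110(✓)  01111(✓)  10000(✓)  10010(✓)  10101(✓)  10111(✓)  11000(✓)  11100(✓)  11101(✓)
size-2^1 implicants → -0010  -0101(✓)  -1000(✓)  -1100(✓)  -1101(✓)  0-001(✓)  0-100(✓)  0-101(✓)  00-01(✓)  0010-(✓)  01-00(✓)  01-01(✓)  0100-(✓)  011-0(✓)  011-1(✓)  0110-(✓)  0111-(✓)  1-000  1-101(✓)  100-0  101-1  11-00(✓)  1110-(✓)
size-2^2 implicants → --101  -1-00  -110-  0--01  0-10-  01-0-  011--
Unchecked terms (primes): --101, -0010, -1-00, -110-, 0--01, 0-10-, 01-0-, 011--, 1-000, 100-0, 101-1
Minterm coverage:
  m1 ⊆ 0--01 [E]
  m4 ⊆ 0-10- [E]
  m8 ⊆ -1-00,01-0-
  m9 ⊆ 0--01,01-0-
  m12 ⊆ -1-00,-110-,0-10-,01-0-,011--
  m13 ⊆ --101,-110-,0--01,0-10-,01-0-,011--
  m14 ⊆ 011-- [E]
  m15 ⊆ 011-- [E]
  m16 ⊆ 1-000,100-0
  m18 ⊆ -0010,100-0
  m21 ⊆ --101,101-1
  m23 ⊆ 101-1 [E]
  m24 ⊆ -1-00,1-000
  m28 ⊆ -1-00,-110-
  m29 ⊆ --101,-110-
E = {0--01, 0-10-, 011--, 101-1}
Petrick residual → --101, -1-00, 100-0
Cover = cd'e + bd'e' + a'd'e + a'cd' + a'bc + ab'c'e' + ab'ce  |cover|=7

7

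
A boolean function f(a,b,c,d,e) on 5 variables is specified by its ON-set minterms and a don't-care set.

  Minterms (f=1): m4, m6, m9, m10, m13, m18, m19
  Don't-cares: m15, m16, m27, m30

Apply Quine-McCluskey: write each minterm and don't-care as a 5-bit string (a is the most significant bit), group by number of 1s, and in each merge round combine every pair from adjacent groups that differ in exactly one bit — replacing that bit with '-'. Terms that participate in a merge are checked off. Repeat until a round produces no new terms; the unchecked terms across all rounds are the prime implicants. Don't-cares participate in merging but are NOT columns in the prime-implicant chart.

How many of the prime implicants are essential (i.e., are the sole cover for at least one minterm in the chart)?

3

size-2^0 implicants → 00100(✓)  00110(✓)  01001(✓)  01010  01101(✓)  01111(✓)  10000(✓)  10010(✓)  10011(✓)  11011(✓)  11110
size-2^1 implicants → 001-0  01-01  011-1  1-011  100-0  1001-
Unchecked terms (primes): 001-0, 01-01, 01010, 011-1, 1-011, 100-0, 1001-, 11110
Minterm coverage:
  m4 ⊆ 001-0 [E]
  m6 ⊆ 001-0 [E]
  m9 ⊆ 01-01 [E]
  m10 ⊆ 01010 [E]
  m13 ⊆ 01-01,011-1
  m18 ⊆ 100-0,1001-
  m19 ⊆ 1-011,1001-
E = {001-0, 01-01, 01010}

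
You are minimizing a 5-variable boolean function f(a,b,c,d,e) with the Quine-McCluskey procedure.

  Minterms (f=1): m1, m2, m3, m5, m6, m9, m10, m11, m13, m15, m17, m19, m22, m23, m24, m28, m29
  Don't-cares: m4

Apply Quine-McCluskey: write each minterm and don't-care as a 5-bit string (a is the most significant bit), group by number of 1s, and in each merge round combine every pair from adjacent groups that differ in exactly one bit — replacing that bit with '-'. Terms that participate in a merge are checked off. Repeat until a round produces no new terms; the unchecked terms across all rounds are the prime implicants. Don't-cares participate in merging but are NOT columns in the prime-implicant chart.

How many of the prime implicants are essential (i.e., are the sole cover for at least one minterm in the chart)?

4

size-2^0 implicants → 00001(✓)  00010(✓)  00011(✓)  00100(✓)  00101(✓)  00110(✓)  01001(✓)  01010(✓)  01011(✓)  01101(✓)  01111(✓)  10001(✓)  10011(✓)  10110(✓)  10111(✓)  11000(✓)  11100(✓)  11101(✓)
size-2^1 implicants → -0001(✓)  -0011(✓)  -0110  -1101  0-001(✓)  0-010(✓)  0-011(✓)  0-101(✓)  00-01(✓)  00-10  000-1(✓)  0001-(✓)  001-0  0010-  01-01(✓)  01-11(✓)  010-1(✓)  0101-(✓)  011-1(✓)  10-11  100-1(✓)  1011-  11-00  1110-
size-2^2 implicants → -00-1  0--01  0-0-1  0-01-  01--1
Unchecked terms (primes): -00-1, -0110, -1101, 0--01, 0-0-1, 0-01-, 00-10, 001-0, 0010-, 01--1, 10-11, 1011-, 11-00, 1110-
Minterm coverage:
  m1 ⊆ -00-1,0--01,0-0-1
  m2 ⊆ 0-01-,00-10
  m3 ⊆ -00-1,0-0-1,0-01-
  m5 ⊆ 0--01,0010-
  m6 ⊆ -0110,00-10,001-0
  m9 ⊆ 0--01,0-0-1,01--1
  m10 ⊆ 0-01- [E]
  m11 ⊆ 0-0-1,0-01-,01--1
  m13 ⊆ -1101,0--01,01--1
  m15 ⊆ 01--1 [E]
  m17 ⊆ -00-1 [E]
  m19 ⊆ -00-1,10-11
  m22 ⊆ -0110,1011-
  m23 ⊆ 10-11,1011-
  m24 ⊆ 11-00 [E]
  m28 ⊆ 11-00,1110-
  m29 ⊆ -1101,1110-
E = {-00-1, 0-01-, 01--1, 11-00}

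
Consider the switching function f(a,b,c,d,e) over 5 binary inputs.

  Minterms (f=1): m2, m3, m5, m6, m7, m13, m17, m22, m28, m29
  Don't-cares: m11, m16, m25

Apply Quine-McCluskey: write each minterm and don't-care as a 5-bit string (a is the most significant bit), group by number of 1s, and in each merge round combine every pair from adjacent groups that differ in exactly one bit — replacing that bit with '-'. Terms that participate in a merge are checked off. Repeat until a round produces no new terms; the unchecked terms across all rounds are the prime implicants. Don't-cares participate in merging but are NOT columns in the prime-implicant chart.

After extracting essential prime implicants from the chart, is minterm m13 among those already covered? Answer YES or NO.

Round 0: 00010✓ 00011✓ 00101✓ 00110✓ 00111✓ 01011✓ 01101✓ 10000✓ 10001✓ 10110✓ 11001✓ 11100✓ 11101✓
Round 1: -0110 -1101 0-011 0-101 00-10✓ 00-11✓ 0001-✓ 001-1 0011-✓ 1-001 1000- 11-01 1110-
Round 2: 00-1-
PIs = {-0110, -1101, 0-011, 0-101, 00-1-, 001-1, 1-001, 1000-, 11-01, 1110-}
Coverage chart:
  m2: 00-1- ←essential
  m3: 0-011,00-1-
  m5: 0-101,001-1
  m6: -0110,00-1-
  m7: 00-1-,001-1
  m13: -1101,0-101
  m17: 1-001,1000-
  m22: -0110 ←essential
  m28: 1110- ←essential
  m29: -1101,11-01,1110-
Essential: -0110, 00-1-, 1110-

NO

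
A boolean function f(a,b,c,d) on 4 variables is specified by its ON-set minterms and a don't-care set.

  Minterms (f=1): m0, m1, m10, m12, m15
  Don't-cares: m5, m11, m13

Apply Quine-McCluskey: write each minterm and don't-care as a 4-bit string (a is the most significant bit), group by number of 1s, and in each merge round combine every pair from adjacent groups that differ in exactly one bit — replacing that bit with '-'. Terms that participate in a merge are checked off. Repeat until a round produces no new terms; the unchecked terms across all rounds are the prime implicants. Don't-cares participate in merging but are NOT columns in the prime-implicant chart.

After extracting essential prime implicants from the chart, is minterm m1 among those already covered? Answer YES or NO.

YES

Round 0: 0000✓ 0001✓ 0101✓ 1010✓ 1011✓ 1100✓ 1101✓ 1111✓
Round 1: -101 0-01 000- 1-11 101- 11-1 110-
PIs = {-101, 0-01, 000-, 1-11, 101-, 11-1, 110-}
Coverage chart:
  m0: 000- ←essential
  m1: 0-01,000-
  m10: 101- ←essential
  m12: 110- ←essential
  m15: 1-11,11-1
Essential: 000-, 101-, 110-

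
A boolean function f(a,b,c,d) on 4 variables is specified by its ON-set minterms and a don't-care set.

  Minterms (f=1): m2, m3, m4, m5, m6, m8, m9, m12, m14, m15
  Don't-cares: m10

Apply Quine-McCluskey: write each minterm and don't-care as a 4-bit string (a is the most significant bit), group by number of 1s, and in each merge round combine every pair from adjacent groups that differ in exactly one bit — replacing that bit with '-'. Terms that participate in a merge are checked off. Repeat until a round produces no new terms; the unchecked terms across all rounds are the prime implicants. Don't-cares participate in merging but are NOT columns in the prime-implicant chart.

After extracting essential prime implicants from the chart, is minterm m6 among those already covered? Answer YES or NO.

NO

[col 0] 0010*, 0011*, 0100*, 0101*, 0110*, 1000*, 1001*, 1010*, 1100*, 1110*, 1111*
[col 1] -010*, -100*, -110*, 0-10*, 001-, 01-0*, 010-, 1-00*, 1-10*, 10-0*, 100-, 11-0*, 111-
[col 2] --10, -1-0, 1--0
Prime implicants: --10, -1-0, 001-, 010-, 1--0, 100-, 111-
PI chart (minterm → PIs covering it):
  2 | --10,001-
  3 | 001-  (sole → essential)
  4 | -1-0,010-
  5 | 010-  (sole → essential)
  6 | --10,-1-0
  8 | 1--0,100-
  9 | 100-  (sole → essential)
  12 | -1-0,1--0
  14 | --10,-1-0,1--0,111-
  15 | 111-  (sole → essential)
Essential prime implicants: 001-, 010-, 100-, 111-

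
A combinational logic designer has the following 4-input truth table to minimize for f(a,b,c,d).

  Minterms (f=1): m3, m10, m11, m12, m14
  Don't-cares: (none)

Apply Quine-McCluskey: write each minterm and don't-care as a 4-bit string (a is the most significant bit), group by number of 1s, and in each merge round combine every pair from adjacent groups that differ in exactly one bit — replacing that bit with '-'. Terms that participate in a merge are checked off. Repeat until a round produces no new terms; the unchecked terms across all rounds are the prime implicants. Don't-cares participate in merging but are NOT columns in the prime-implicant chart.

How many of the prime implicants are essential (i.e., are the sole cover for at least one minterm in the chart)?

2

size-2^0 implicants → 0011(✓)  1010(✓)  1011(✓)  1100(✓)  1110(✓)
size-2^1 implicants → -011  1-10  101-  11-0
Unchecked terms (primes): -011, 1-10, 101-, 11-0
Minterm coverage:
  m3 ⊆ -011 [E]
  m10 ⊆ 1-10,101-
  m11 ⊆ -011,101-
  m12 ⊆ 11-0 [E]
  m14 ⊆ 1-10,11-0
E = {-011, 11-0}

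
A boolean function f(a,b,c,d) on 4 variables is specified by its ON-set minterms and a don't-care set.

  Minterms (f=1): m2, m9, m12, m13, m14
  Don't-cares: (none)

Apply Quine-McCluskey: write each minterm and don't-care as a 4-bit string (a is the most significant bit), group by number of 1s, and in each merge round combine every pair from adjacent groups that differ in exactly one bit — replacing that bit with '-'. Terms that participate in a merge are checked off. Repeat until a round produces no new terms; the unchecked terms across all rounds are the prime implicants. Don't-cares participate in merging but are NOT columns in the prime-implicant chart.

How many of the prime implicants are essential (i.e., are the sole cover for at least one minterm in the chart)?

3

size-2^0 implicants → 0010  1001(✓)  1100(✓)  1101(✓)  1110(✓)
size-2^1 implicants → 1-01  11-0  110-
Unchecked terms (primes): 0010, 1-01, 11-0, 110-
Minterm coverage:
  m2 ⊆ 0010 [E]
  m9 ⊆ 1-01 [E]
  m12 ⊆ 11-0,110-
  m13 ⊆ 1-01,110-
  m14 ⊆ 11-0 [E]
E = {0010, 1-01, 11-0}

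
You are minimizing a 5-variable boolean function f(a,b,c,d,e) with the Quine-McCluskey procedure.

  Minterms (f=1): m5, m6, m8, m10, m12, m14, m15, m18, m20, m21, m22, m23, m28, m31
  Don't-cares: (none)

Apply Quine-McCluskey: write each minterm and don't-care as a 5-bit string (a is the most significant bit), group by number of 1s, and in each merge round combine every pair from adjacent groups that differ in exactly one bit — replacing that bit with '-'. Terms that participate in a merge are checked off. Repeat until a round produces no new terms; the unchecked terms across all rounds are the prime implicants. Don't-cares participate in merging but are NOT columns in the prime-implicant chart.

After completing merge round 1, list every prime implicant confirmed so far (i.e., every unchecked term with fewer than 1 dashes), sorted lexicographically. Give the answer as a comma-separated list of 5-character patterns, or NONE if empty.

size-2^0 implicants → 00101(✓)  00110(✓)  01000(✓)  01010(✓)  01100(✓)  01110(✓)  01111(✓)  10010(✓)  10100(✓)  10101(✓)  10110(✓)  10111(✓)  11100(✓)  11111(✓)
size-2^1 implicants → -0101  -0110  -1100  -1111  0-110  01-00(✓)  01-10(✓)  010-0(✓)  011-0(✓)  0111-  1-100  1-111  10-10  101-0(✓)  101-1(✓)  1010-(✓)  1011-(✓)
size-2^2 implicants → 01--0  101--
Unchecked terms (primes): -0101, -0110, -1100, -1111, 0-110, 01--0, 0111-, 1-100, 1-111, 10-10, 101--

NONE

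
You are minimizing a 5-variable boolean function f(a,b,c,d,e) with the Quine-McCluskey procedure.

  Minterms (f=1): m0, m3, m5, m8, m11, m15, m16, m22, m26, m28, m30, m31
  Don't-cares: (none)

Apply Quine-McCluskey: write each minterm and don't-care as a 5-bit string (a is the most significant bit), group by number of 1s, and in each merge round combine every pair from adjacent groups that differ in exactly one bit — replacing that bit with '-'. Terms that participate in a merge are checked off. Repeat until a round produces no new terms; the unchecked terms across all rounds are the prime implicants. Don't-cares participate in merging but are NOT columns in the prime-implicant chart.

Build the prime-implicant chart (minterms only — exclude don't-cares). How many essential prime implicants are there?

7

[col 0] 00000*, 00011*, 00101, 01000*, 01011*, 01111*, 10000*, 10110*, 11010*, 11100*, 11110*, 11111*
[col 1] -0000, -1111, 0-000, 0-011, 01-11, 1-110, 11-10, 111-0, 1111-
Prime implicants: -0000, -1111, 0-000, 0-011, 00101, 01-11, 1-110, 11-10, 111-0, 1111-
PI chart (minterm → PIs covering it):
  0 | -0000,0-000
  3 | 0-011  (sole → essential)
  5 | 00101  (sole → essential)
  8 | 0-000  (sole → essential)
  11 | 0-011,01-11
  15 | -1111,01-11
  16 | -0000  (sole → essential)
  22 | 1-110  (sole → essential)
  26 | 11-10  (sole → essential)
  28 | 111-0  (sole → essential)
  30 | 1-110,11-10,111-0,1111-
  31 | -1111,1111-
Essential prime implicants: -0000, 0-000, 0-011, 00101, 1-110, 11-10, 111-0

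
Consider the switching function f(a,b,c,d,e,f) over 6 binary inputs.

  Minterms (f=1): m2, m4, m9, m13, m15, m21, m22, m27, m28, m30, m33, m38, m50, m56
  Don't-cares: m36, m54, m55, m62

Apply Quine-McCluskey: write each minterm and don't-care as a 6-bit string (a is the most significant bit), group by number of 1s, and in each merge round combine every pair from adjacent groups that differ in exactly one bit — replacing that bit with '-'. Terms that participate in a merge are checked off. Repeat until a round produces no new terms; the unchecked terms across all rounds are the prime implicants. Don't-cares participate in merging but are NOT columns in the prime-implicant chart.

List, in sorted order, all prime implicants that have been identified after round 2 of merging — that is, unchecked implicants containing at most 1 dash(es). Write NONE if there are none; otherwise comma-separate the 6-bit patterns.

Round 0: 000010 000100✓ 001001✓ 001101✓ 001111✓ 010101 010110✓ 011011 011100✓ 011110✓ 100001 100100✓ 100110✓ 110010✓ 110110✓ 110111✓ 111000 111110✓
Round 1: -00100 -10110✓ -11110✓ 001-01 0011-1 01-110✓ 0111-0 1-0110 1001-0 11-110✓ 110-10 11011-
Round 2: -1-110
PIs = {-00100, -1-110, 000010, 001-01, 0011-1, 010101, 011011, 0111-0, 1-0110, 100001, 1001-0, 110-10, 11011-, 111000}

-00100, 000010, 001-01, 0011-1, 010101, 011011, 0111-0, 1-0110, 100001, 1001-0, 110-10, 11011-, 111000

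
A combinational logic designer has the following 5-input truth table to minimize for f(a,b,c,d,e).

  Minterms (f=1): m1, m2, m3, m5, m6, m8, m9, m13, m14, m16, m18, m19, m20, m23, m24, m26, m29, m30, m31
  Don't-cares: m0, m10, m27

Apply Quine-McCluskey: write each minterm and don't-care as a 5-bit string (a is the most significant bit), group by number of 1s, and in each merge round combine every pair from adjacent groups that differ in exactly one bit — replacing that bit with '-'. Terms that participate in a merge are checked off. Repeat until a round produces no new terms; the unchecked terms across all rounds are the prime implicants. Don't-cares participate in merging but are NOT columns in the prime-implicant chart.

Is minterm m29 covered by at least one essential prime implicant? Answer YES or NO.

size-2^0 implicants → 00000(✓)  00001(✓)  00010(✓)  00011(✓)  00101(✓)  00110(✓)  01000(✓)  01001(✓)  01010(✓)  01101(✓)  01110(✓)  10000(✓)  10010(✓)  10011(✓)  10100(✓)  10111(✓)  11000(✓)  11010(✓)  11011(✓)  11101(✓)  11110(✓)  11111(✓)
size-2^1 implicants → -0000(✓)  -0010(✓)  -0011(✓)  -1000(✓)  -1010(✓)  -1101  -1110(✓)  0-000(✓)  0-001(✓)  0-010(✓)  0-101(✓)  0-110(✓)  00-01(✓)  00-10(✓)  000-0(✓)  000-1(✓)  0000-(✓)  0001-(✓)  01-01(✓)  01-10(✓)  010-0(✓)  0100-(✓)  1-000(✓)  1-010(✓)  1-011(✓)  1-111(✓)  10-00  10-11(✓)  100-0(✓)  1001-(✓)  11-10(✓)  11-11(✓)  110-0(✓)  1101-(✓)  111-1  1111-(✓)
size-2^2 implicants → --000(✓)  --010(✓)  -00-0(✓)  -001-  -1-10  -10-0(✓)  0--01  0--10  0-0-0(✓)  0-00-  000--  1--11  1-0-0(✓)  1-01-  11-1-
size-2^3 implicants → --0-0
Unchecked terms (primes): --0-0, -001-, -1-10, -1101, 0--01, 0--10, 0-00-, 000--, 1--11, 1-01-, 10-00, 11-1-, 111-1
Minterm coverage:
  m1 ⊆ 0--01,0-00-,000--
  m2 ⊆ --0-0,-001-,0--10,000--
  m3 ⊆ -001-,000--
  m5 ⊆ 0--01 [E]
  m6 ⊆ 0--10 [E]
  m8 ⊆ --0-0,0-00-
  m9 ⊆ 0--01,0-00-
  m13 ⊆ -1101,0--01
  m14 ⊆ -1-10,0--10
  m16 ⊆ --0-0,10-00
  m18 ⊆ --0-0,-001-,1-01-
  m19 ⊆ -001-,1--11,1-01-
  m20 ⊆ 10-00 [E]
  m23 ⊆ 1--11 [E]
  m24 ⊆ --0-0 [E]
  m26 ⊆ --0-0,-1-10,1-01-,11-1-
  m29 ⊆ -1101,111-1
  m30 ⊆ -1-10,11-1-
  m31 ⊆ 1--11,11-1-,111-1
E = {--0-0, 0--01, 0--10, 1--11, 10-00}

NO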